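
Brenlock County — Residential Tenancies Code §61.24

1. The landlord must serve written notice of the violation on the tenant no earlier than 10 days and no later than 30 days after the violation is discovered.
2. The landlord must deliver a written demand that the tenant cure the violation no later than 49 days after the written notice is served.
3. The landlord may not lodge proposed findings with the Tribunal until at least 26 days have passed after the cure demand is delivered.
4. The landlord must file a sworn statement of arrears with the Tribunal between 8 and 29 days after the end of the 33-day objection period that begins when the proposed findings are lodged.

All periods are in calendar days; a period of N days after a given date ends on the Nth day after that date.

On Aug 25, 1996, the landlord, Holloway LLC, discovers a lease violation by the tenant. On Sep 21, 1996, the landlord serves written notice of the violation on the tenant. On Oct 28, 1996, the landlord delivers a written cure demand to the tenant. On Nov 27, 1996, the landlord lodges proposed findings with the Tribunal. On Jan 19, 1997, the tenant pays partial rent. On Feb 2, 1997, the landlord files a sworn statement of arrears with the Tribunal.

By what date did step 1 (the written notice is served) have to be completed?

Sep 24, 1996

Step 1 runs from Aug 25, 1996, when the violation is discovered. The window is 10–30 days after Aug 25, 1996; it closes on Sep 24, 1996.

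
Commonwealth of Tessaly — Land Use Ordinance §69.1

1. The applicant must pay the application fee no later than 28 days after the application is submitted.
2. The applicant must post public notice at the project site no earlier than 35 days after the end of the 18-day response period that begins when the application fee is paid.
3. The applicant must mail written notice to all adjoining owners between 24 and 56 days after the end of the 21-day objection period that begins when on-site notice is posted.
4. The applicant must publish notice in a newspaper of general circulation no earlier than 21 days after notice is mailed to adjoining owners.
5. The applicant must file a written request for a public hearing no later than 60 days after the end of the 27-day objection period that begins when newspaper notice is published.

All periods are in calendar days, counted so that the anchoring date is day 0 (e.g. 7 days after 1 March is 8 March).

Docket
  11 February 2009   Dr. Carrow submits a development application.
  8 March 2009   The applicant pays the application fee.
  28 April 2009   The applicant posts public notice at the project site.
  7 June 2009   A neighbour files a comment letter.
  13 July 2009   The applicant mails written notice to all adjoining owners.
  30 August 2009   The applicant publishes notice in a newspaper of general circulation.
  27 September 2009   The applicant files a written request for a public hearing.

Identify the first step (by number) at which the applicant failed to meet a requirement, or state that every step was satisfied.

(1) due by 11 February 2009 + 28 days = 11 March 2009; done 8 March 2009 — timely.
(2) permitted from 26 March 2009 + 35 days = 30 April 2009 onward; done 28 April 2009 — 2 days too early.
No need to go further; step 2 was not satisfied.

Step 2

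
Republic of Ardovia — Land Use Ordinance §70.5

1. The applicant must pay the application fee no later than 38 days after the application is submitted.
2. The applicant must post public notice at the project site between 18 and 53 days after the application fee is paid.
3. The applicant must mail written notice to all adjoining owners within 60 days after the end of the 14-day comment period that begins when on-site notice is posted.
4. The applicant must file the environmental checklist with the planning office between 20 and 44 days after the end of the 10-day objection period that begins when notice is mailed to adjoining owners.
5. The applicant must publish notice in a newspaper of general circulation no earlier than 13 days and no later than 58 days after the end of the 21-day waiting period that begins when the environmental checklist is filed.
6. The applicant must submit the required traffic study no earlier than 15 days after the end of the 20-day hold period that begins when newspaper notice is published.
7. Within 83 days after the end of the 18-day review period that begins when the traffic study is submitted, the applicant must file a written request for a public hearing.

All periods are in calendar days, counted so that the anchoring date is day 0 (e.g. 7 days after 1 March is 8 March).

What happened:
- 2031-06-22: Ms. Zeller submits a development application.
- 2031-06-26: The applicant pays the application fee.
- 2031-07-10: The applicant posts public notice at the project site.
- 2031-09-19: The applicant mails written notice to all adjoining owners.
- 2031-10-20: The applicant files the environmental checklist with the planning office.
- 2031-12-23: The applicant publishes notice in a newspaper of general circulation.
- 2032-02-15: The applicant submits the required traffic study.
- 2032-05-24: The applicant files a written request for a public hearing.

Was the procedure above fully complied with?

No

Step 1 — counting 38 days from 2031-06-22 (when the application is submitted) gives a deadline of 2031-07-30; 2031-06-26 is within that limit.
Step 2 — 18 and 53 days from 2031-06-26 (when the application fee is paid) are 2031-07-14 and 2031-08-18 respectively; 2031-07-10 is 4 days too early.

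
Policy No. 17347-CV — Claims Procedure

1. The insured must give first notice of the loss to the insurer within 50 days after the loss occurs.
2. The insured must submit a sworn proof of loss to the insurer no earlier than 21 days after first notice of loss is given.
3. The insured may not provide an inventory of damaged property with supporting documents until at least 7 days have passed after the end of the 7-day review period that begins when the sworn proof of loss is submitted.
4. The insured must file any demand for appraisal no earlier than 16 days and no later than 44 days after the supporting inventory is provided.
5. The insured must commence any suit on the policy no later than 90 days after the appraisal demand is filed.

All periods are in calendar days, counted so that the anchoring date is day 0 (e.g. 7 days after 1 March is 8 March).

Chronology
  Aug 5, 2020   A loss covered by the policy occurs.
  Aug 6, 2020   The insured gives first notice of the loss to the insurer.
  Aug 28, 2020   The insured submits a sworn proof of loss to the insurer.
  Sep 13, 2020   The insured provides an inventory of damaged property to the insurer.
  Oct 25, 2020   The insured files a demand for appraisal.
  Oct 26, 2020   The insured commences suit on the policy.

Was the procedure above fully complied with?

(1) due by Aug 5, 2020 + 50 days = Sep 24, 2020; completed Aug 6, 2020, before the deadline.
(2) permitted from Aug 6, 2020 + 21 days = Aug 27, 2020 onward; done Aug 28, 2020, after the minimum wait.
(3) permitted from Sep 4, 2020 + 7 days = Sep 11, 2020 onward; Sep 13, 2020 is on or after that date.
(4) the permitted window runs from Sep 13, 2020 + 16 = Sep 29, 2020 to Sep 13, 2020 + 44 = Oct 27, 2020; Oct 25, 2020 falls inside that range.
(5) due by Oct 25, 2020 + 90 days = Jan 23, 2021; completed Oct 26, 2020, before the deadline.

Yes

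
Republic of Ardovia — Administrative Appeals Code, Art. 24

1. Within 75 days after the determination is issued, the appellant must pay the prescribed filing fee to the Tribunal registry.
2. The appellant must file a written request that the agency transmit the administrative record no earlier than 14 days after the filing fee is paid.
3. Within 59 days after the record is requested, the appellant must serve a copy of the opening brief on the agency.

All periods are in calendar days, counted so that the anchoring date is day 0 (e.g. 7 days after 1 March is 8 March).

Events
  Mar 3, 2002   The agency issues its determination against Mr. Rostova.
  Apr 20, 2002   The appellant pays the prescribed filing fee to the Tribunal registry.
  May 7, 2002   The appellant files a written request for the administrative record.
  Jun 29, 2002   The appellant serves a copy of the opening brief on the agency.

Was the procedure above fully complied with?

Yes

Step 1: 75 days after Mar 3, 2002 (when the determination is issued) is May 17, 2002; completed Apr 20, 2002, before the deadline.
Step 2: the earliest permitted date is 14 days after Apr 20, 2002 (when the filing fee is paid), i.e. May 4, 2002; done May 7, 2002 — permitted.
Step 3: 59 days after May 7, 2002 (when the record is requested) is Jul 5, 2002; completed Jun 29, 2002, before the deadline.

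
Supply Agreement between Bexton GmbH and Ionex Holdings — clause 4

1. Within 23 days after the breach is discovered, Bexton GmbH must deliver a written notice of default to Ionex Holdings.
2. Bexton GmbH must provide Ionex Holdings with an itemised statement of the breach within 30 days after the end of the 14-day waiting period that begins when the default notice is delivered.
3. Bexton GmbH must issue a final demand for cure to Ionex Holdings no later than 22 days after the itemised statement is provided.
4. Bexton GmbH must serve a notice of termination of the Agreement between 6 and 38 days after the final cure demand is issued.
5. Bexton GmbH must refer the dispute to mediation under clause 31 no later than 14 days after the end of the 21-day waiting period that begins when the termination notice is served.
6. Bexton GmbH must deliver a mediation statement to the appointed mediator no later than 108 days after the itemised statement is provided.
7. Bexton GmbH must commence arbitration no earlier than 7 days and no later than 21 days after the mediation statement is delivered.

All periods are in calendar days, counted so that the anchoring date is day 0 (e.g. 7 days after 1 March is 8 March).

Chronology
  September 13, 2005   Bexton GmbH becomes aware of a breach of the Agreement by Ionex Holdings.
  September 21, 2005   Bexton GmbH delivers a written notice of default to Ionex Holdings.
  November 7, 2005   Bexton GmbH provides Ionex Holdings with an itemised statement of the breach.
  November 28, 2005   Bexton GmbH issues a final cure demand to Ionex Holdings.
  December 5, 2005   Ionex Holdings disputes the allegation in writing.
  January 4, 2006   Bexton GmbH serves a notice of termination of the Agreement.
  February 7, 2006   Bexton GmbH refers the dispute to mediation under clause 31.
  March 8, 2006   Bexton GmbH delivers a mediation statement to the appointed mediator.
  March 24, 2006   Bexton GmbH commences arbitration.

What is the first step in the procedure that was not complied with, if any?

Step 2

Step 1 — counting 23 days from September 13, 2005 (when the breach is discovered) gives a deadline of October 6, 2005; completed September 21, 2005, before the deadline.
Step 2 — counting 30 days from October 5, 2005 (end of the 14-day waiting period, which began when the default notice is delivered on September 21, 2005) gives a deadline of November 4, 2005; not done until November 7, 2005, 3 days after the deadline.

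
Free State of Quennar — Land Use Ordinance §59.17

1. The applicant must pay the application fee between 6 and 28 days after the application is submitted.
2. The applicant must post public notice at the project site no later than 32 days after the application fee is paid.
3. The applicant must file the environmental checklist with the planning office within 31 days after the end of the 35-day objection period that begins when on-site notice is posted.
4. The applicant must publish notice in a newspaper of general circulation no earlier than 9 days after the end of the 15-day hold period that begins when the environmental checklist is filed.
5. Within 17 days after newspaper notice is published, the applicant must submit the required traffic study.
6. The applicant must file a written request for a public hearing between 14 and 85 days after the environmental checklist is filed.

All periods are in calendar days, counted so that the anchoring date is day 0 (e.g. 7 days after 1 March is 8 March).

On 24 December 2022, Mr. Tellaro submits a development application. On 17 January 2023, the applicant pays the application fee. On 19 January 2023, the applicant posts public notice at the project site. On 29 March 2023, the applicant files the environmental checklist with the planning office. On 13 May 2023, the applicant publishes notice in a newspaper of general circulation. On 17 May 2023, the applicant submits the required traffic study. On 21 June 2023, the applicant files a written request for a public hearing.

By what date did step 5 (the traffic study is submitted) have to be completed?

Step 5 runs from 13 May 2023, when newspaper notice is published. 17 days after 13 May 2023 is 30 May 2023.

30 May 2023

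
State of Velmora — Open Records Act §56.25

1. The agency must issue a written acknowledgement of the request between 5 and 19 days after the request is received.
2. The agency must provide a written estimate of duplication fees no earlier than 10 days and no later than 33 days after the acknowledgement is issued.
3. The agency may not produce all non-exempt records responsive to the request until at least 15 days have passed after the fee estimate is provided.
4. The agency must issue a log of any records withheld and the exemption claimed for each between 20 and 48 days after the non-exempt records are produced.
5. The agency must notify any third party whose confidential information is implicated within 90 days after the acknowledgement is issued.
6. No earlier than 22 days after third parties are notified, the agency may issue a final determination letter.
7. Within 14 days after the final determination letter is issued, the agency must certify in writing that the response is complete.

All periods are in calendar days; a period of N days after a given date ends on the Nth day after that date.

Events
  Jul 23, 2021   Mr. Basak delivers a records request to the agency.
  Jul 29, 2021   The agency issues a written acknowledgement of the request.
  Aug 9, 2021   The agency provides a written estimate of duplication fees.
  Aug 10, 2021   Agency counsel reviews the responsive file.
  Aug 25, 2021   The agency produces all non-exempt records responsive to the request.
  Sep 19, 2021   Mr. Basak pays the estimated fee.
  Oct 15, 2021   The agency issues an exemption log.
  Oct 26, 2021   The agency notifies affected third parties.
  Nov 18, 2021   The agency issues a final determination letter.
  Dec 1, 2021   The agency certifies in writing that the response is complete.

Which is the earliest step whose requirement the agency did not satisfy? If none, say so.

(1) the permitted window runs from Jul 23, 2021 + 5 = Jul 28, 2021 to Jul 23, 2021 + 19 = Aug 11, 2021; Jul 29, 2021 falls inside that range.
(2) the permitted window runs from Jul 29, 2021 + 10 = Aug 8, 2021 to Jul 29, 2021 + 33 = Aug 31, 2021; done Aug 9, 2021, which is between those dates.
(3) permitted from Aug 9, 2021 + 15 days = Aug 24, 2021 onward; Aug 25, 2021 is on or after that date.
(4) the permitted window runs from Aug 25, 2021 + 20 = Sep 14, 2021 to Aug 25, 2021 + 48 = Oct 12, 2021; done Oct 15, 2021 — 3 days after the window closed.

Step 4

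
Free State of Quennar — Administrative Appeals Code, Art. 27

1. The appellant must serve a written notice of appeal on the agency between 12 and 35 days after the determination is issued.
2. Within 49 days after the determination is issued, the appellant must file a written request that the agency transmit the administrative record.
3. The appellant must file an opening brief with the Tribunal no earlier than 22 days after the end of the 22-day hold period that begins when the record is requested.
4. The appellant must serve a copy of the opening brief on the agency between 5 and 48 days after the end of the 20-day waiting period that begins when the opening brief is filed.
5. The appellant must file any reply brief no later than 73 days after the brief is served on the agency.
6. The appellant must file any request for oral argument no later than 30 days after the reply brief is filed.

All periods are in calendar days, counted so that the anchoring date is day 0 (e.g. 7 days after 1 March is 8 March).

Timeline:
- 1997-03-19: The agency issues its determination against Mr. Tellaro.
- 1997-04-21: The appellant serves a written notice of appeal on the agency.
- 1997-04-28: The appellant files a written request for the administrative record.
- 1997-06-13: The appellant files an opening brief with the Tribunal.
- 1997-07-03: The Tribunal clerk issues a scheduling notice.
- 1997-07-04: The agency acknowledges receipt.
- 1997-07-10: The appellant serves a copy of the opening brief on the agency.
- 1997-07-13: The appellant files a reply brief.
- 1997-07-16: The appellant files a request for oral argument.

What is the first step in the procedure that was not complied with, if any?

None — every step was satisfied

Step 1 — 12 and 35 days from 1997-03-19 (when the determination is issued) are 1997-03-31 and 1997-04-23 respectively; 1997-04-21 falls inside that range.
Step 2 — counting 49 days from 1997-03-19 (when the determination is issued) gives a deadline of 1997-05-07; done 1997-04-28 — timely.
Step 3 — must wait 22 days from 1997-05-20 (end of the 22-day hold period, which began when the record is requested on 1997-04-28), so not before 1997-06-11; done 1997-06-13 — permitted.
Step 4 — 5 and 48 days from 1997-07-03 (end of the 20-day waiting period, which began when the opening brief is filed on 1997-06-13) are 1997-07-08 and 1997-08-20 respectively; done 1997-07-10, which is between those dates.
Step 5 — counting 73 days from 1997-07-10 (when the brief is served on the agency) gives a deadline of 1997-09-21; 1997-07-13 is within that limit.
Step 6 — counting 30 days from 1997-07-13 (when the reply brief is filed) gives a deadline of 1997-08-12; 1997-07-16 is within that limit.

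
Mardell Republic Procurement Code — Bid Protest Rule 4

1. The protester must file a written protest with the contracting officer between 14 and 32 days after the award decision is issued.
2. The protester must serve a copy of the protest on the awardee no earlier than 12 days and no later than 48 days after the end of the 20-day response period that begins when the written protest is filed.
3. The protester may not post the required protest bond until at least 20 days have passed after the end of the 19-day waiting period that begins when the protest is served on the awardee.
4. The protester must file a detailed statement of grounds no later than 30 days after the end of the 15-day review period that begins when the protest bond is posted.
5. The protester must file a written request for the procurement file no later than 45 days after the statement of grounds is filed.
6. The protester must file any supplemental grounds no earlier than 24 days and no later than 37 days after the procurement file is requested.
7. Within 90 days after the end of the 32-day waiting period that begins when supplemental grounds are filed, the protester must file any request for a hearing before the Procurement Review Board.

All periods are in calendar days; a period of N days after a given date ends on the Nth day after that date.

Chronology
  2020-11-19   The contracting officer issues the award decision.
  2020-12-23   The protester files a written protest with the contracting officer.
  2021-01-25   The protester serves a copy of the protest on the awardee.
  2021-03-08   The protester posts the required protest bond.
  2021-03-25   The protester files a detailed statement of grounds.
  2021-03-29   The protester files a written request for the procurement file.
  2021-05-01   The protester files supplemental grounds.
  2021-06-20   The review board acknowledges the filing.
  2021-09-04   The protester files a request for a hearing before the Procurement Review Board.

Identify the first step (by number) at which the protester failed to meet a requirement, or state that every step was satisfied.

(1) the permitted window runs from 2020-11-19 + 14 = 2020-12-03 to 2020-11-19 + 32 = 2020-12-21; done 2020-12-23 — 2 days after the window closed.

Step 1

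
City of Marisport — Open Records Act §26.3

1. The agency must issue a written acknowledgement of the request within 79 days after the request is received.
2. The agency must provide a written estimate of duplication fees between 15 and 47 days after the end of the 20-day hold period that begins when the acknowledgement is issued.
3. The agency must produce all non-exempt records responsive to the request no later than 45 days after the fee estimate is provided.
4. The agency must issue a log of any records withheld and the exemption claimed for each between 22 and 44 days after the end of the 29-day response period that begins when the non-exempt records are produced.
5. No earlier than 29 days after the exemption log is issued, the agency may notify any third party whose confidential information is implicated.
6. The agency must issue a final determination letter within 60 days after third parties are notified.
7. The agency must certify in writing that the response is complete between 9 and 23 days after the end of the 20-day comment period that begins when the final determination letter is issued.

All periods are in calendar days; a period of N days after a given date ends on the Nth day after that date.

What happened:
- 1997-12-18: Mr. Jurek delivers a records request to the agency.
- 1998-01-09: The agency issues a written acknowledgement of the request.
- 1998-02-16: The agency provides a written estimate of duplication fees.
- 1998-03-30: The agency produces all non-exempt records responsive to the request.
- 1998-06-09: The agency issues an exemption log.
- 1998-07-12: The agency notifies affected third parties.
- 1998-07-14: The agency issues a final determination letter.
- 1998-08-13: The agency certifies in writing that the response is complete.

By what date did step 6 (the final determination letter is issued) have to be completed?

1998-09-10

Step 6 runs from 1998-07-12, when third parties are notified. 60 days after 1998-07-12 is 1998-09-10.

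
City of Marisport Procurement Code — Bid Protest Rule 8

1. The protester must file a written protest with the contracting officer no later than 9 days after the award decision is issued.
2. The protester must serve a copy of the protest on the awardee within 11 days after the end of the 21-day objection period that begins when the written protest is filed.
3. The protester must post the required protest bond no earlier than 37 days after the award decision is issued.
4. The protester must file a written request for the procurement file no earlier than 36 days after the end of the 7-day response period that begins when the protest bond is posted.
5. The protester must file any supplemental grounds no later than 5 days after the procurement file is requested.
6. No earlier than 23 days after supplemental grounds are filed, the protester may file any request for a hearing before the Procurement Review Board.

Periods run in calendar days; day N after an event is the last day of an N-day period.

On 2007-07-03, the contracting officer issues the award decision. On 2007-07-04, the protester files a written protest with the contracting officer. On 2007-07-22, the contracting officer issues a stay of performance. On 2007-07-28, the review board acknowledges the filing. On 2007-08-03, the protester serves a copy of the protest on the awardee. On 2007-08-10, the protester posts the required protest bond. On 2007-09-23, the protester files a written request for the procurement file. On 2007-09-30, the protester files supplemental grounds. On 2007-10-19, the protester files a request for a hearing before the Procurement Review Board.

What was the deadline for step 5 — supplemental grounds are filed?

2007-09-28

Step 5 runs from 2007-09-23, when the procurement file is requested. 5 days after 2007-09-23 is 2007-09-28.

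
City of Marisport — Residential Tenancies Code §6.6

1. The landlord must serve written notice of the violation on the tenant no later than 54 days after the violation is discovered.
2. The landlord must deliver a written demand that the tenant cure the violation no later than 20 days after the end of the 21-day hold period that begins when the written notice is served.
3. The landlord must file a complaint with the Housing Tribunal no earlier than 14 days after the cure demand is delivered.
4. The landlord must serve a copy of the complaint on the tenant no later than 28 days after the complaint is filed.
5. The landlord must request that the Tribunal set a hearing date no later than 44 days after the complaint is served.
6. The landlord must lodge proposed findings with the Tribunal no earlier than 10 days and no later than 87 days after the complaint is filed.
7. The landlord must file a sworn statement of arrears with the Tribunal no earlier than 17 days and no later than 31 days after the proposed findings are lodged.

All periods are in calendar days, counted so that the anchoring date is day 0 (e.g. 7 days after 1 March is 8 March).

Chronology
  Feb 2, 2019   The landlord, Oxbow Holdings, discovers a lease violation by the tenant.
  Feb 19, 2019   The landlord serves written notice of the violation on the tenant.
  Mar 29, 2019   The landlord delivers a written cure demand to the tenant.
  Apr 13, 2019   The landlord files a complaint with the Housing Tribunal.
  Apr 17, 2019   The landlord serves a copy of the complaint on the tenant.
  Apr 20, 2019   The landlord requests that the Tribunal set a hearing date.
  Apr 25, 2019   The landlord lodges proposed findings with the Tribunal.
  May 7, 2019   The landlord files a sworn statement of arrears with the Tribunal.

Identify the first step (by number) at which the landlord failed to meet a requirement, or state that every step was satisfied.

Step 7

Step 1 — counting 54 days from Feb 2, 2019 (when the violation is discovered) gives a deadline of Mar 28, 2019; done Feb 19, 2019 — timely.
Step 2 — counting 20 days from Mar 12, 2019 (end of the 21-day hold period, which began when the written notice is served on Feb 19, 2019) gives a deadline of Apr 1, 2019; done Mar 29, 2019 — timely.
Step 3 — must wait 14 days from Mar 29, 2019 (when the cure demand is delivered), so not before Apr 12, 2019; done Apr 13, 2019 — permitted.
Step 4 — counting 28 days from Apr 13, 2019 (when the complaint is filed) gives a deadline of May 11, 2019; completed Apr 17, 2019, before the deadline.
Step 5 — counting 44 days from Apr 17, 2019 (when the complaint is served) gives a deadline of May 31, 2019; done Apr 20, 2019 — timely.
Step 6 — 10 and 87 days from Apr 13, 2019 (when the complaint is filed) are Apr 23, 2019 and Jul 9, 2019 respectively; done Apr 25, 2019 — within the window.
Step 7 — 17 and 31 days from Apr 25, 2019 (when the proposed findings are lodged) are May 12, 2019 and May 26, 2019 respectively; done May 7, 2019 — 5 days before the window opened.
The analysis stops there.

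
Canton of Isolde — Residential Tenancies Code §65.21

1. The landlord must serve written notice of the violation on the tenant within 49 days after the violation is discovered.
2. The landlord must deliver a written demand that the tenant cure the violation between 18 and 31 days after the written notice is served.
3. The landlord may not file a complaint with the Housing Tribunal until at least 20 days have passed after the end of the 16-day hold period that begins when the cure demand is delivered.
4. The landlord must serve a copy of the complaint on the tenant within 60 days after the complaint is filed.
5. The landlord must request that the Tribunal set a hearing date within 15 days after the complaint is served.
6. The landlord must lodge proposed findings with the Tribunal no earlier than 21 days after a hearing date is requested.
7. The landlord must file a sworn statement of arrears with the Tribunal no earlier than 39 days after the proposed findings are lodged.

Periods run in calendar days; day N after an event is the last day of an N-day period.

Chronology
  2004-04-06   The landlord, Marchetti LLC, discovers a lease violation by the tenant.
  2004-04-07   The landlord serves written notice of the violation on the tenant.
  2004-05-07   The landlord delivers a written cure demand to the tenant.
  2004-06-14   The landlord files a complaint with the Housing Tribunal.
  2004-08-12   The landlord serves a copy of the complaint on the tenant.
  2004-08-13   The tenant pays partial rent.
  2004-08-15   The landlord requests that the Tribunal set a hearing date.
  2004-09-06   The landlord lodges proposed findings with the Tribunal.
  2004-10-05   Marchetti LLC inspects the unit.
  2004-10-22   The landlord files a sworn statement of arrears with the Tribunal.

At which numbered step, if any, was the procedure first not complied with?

None — every step was satisfied

Step 1: 49 days after 2004-04-06 (when the violation is discovered) is 2004-05-25; 2004-04-07 is within that limit.
Step 2: the window is 18–31 days after 2004-04-07 (when the written notice is served), so 2004-04-25 through 2004-05-08; done 2004-05-07 — within the window.
Step 3: the earliest permitted date is 20 days after 2004-05-23 (end of the 16-day hold period, which began when the cure demand is delivered on 2004-05-07), i.e. 2004-06-12; 2004-06-14 is on or after that date.
Step 4: 60 days after 2004-06-14 (when the complaint is filed) is 2004-08-13; completed 2004-08-12, before the deadline.
Step 5: 15 days after 2004-08-12 (when the complaint is served) is 2004-08-27; 2004-08-15 is within that limit.
Step 6: the earliest permitted date is 21 days after 2004-08-15 (when a hearing date is requested), i.e. 2004-09-05; done 2004-09-06 — permitted.
Step 7: the earliest permitted date is 39 days after 2004-09-06 (when the proposed findings are lodged), i.e. 2004-10-15; done 2004-10-22, after the minimum wait.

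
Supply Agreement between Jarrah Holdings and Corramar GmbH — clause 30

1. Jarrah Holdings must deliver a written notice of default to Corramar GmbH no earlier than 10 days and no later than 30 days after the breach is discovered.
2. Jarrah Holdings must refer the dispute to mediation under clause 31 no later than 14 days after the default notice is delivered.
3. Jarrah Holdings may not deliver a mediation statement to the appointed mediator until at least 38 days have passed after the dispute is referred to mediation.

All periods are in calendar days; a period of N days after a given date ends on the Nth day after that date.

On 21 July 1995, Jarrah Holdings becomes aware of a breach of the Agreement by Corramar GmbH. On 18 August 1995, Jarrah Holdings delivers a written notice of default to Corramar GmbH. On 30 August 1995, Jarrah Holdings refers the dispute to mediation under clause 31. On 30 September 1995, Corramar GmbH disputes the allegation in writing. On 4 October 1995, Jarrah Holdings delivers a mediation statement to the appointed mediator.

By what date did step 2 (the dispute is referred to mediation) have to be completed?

1 September 1995

Step 2 runs from 18 August 1995, when the default notice is delivered. 14 days after 18 August 1995 is 1 September 1995.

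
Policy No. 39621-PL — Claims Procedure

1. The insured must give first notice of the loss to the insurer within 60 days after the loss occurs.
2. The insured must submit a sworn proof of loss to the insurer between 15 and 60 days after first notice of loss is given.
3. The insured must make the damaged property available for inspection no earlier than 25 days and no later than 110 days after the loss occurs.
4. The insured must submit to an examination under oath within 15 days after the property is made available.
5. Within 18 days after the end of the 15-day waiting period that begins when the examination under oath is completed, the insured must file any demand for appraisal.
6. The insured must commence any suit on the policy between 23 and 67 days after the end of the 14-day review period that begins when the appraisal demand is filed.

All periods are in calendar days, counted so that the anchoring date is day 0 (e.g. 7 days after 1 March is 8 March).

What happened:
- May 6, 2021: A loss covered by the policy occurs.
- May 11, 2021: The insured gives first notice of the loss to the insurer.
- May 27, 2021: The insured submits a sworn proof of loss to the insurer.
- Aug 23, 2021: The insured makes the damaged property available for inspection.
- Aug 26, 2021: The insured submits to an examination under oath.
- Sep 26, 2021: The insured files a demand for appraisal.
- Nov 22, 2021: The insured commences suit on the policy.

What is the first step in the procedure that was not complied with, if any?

None — every step was satisfied

(1) due by May 6, 2021 + 60 days = Jul 5, 2021; done May 11, 2021 — timely.
(2) the permitted window runs from May 11, 2021 + 15 = May 26, 2021 to May 11, 2021 + 60 = Jul 10, 2021; May 27, 2021 falls inside that range.
(3) the permitted window runs from May 6, 2021 + 25 = May 31, 2021 to May 6, 2021 + 110 = Aug 24, 2021; done Aug 23, 2021 — within the window.
(4) due by Aug 23, 2021 + 15 days = Sep 7, 2021; done Aug 26, 2021 — timely.
(5) due by Sep 10, 2021 + 18 days = Sep 28, 2021; done Sep 26, 2021 — timely.
(6) the permitted window runs from Oct 10, 2021 + 23 = Nov 2, 2021 to Oct 10, 2021 + 67 = Dec 16, 2021; Nov 22, 2021 falls inside that range.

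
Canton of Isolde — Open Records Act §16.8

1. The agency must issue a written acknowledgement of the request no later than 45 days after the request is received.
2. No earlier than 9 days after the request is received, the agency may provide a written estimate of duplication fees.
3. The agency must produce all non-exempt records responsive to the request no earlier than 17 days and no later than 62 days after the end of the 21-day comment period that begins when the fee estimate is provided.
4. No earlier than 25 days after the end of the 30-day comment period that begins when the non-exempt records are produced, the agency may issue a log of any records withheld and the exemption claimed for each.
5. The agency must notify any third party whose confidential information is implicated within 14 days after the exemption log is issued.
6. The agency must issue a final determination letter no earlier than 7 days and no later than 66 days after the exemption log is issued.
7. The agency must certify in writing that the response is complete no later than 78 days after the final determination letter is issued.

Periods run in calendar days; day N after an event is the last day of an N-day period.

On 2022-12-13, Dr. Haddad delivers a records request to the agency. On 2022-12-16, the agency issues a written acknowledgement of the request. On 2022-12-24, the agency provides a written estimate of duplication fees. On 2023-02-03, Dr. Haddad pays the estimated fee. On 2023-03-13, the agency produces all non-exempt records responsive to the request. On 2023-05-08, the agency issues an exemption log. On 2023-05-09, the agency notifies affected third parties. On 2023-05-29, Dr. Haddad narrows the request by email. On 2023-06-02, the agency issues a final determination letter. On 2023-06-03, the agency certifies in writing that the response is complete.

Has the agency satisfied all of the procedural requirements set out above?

Step 1 — counting 45 days from 2022-12-13 (when the request is received) gives a deadline of 2023-01-27; completed 2022-12-16, before the deadline.
Step 2 — must wait 9 days from 2022-12-13 (when the request is received), so not before 2022-12-22; done 2022-12-24 — permitted.
Step 3 — 17 and 62 days from 2023-01-14 (end of the 21-day comment period, which began when the fee estimate is provided on 2022-12-24) are 2023-01-31 and 2023-03-17 respectively; 2023-03-13 falls inside that range.
Step 4 — must wait 25 days from 2023-04-12 (end of the 30-day comment period, which began when the non-exempt records are produced on 2023-03-13), so not before 2023-05-07; done 2023-05-08, after the minimum wait.
Step 5 — counting 14 days from 2023-05-08 (when the exemption log is issued) gives a deadline of 2023-05-22; completed 2023-05-09, before the deadline.
Step 6 — 7 and 66 days from 2023-05-08 (when the exemption log is issued) are 2023-05-15 and 2023-07-13 respectively; done 2023-06-02, which is between those dates.
Step 7 — counting 78 days from 2023-06-02 (when the final determination letter is issued) gives a deadline of 2023-08-19; completed 2023-06-03, before the deadline.

Yes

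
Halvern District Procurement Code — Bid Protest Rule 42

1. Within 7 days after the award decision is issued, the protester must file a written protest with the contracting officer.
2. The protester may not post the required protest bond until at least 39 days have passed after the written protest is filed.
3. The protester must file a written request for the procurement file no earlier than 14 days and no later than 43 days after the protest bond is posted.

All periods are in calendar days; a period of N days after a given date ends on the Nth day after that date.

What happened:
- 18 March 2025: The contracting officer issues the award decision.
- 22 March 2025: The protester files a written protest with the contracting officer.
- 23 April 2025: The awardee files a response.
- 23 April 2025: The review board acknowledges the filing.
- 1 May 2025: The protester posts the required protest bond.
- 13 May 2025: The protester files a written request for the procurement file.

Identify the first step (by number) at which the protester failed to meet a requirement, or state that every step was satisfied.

Step 3

Step 1: 7 days after 18 March 2025 (when the award decision is issued) is 25 March 2025; done 22 March 2025 — timely.
Step 2: the earliest permitted date is 39 days after 22 March 2025 (when the written protest is filed), i.e. 30 April 2025; 1 May 2025 is on or after that date.
Step 3: the window is 14–43 days after 1 May 2025 (when the protest bond is posted), so 15 May 2025 through 13 June 2025; done 13 May 2025 — 2 days before the window opened.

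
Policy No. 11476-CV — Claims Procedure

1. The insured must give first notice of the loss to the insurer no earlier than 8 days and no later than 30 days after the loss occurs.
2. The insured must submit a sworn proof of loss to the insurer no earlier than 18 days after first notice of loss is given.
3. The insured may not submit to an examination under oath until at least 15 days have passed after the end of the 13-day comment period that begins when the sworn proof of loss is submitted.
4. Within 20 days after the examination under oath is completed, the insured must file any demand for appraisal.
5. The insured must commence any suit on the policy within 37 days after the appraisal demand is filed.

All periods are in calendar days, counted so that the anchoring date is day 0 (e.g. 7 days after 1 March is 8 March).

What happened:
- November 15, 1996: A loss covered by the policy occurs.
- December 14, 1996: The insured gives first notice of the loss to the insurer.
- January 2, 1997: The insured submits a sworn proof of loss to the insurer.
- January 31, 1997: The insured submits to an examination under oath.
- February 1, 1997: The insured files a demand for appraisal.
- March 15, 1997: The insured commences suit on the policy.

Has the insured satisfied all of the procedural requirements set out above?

No

Step 1: the window is 8–30 days after November 15, 1996 (when the loss occurs), so November 23, 1996 through December 15, 1996; done December 14, 1996 — within the window.
Step 2: the earliest permitted date is 18 days after December 14, 1996 (when first notice of loss is given), i.e. January 1, 1997; done January 2, 1997, after the minimum wait.
Step 3: the earliest permitted date is 15 days after January 15, 1997 (end of the 13-day comment period, which began when the sworn proof of loss is submitted on January 2, 1997), i.e. January 30, 1997; done January 31, 1997, after the minimum wait.
Step 4: 20 days after January 31, 1997 (when the examination under oath is completed) is February 20, 1997; completed February 1, 1997, before the deadline.
Step 5: 37 days after February 1, 1997 (when the appraisal demand is filed) is March 10, 1997; not done until March 15, 1997, 5 days after the deadline.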